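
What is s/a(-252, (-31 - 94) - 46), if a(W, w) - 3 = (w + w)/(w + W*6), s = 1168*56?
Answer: 12231296/599 ≈ 20420.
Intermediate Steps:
s = 65408
a(W, w) = 3 + 2*w/(w + 6*W) (a(W, w) = 3 + (w + w)/(w + W*6) = 3 + (2*w)/(w + 6*W) = 3 + 2*w/(w + 6*W))
s/a(-252, (-31 - 94) - 46) = 65408/(((5*((-31 - 94) - 46) + 18*(-252))/(((-31 - 94) - 46) + 6*(-252)))) = 65408/(((5*(-125 - 46) - 4536)/((-125 - 46) - 1512))) = 65408/(((5*(-171) - 4536)/(-171 - 1512))) = 65408/(((-855 - 4536)/(-1683))) = 65408/((-1/1683*(-5391))) = 65408/(599/187) = 65408*(187/599) = 12231296/599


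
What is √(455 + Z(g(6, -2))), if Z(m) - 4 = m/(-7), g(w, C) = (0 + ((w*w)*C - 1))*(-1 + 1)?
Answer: 3*√51 ≈ 21.424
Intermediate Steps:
g(w, C) = 0 (g(w, C) = (0 + (w²*C - 1))*0 = (0 + (C*w² - 1))*0 = (0 + (-1 + C*w²))*0 = (-1 + C*w²)*0 = 0)
Z(m) = 4 - m/7 (Z(m) = 4 + m/(-7) = 4 + m*(-⅐) = 4 - m/7)
√(455 + Z(g(6, -2))) = √(455 + (4 - ⅐*0)) = √(455 + (4 + 0)) = √(455 + 4) = √459 = 3*√51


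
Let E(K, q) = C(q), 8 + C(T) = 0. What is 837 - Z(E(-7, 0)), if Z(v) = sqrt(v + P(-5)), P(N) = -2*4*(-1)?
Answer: 837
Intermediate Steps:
C(T) = -8 (C(T) = -8 + 0 = -8)
E(K, q) = -8
P(N) = 8 (P(N) = -8*(-1) = 8)
Z(v) = sqrt(8 + v) (Z(v) = sqrt(v + 8) = sqrt(8 + v))
837 - Z(E(-7, 0)) = 837 - sqrt(8 - 8) = 837 - sqrt(0) = 837 - 1*0 = 837 + 0 = 837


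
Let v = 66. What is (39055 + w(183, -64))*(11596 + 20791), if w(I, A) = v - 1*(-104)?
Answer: 1270380075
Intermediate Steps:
w(I, A) = 170 (w(I, A) = 66 - 1*(-104) = 66 + 104 = 170)
(39055 + w(183, -64))*(11596 + 20791) = (39055 + 170)*(11596 + 20791) = 39225*32387 = 1270380075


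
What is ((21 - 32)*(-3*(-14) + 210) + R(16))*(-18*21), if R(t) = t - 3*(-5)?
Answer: 1036098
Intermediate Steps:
R(t) = 15 + t (R(t) = t + 15 = 15 + t)
((21 - 32)*(-3*(-14) + 210) + R(16))*(-18*21) = ((21 - 32)*(-3*(-14) + 210) + (15 + 16))*(-18*21) = (-11*(42 + 210) + 31)*(-378) = (-11*252 + 31)*(-378) = (-2772 + 31)*(-378) = -2741*(-378) = 1036098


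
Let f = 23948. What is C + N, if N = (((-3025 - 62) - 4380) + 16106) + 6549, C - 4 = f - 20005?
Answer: 19135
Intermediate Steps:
C = 3947 (C = 4 + (23948 - 20005) = 4 + 3943 = 3947)
N = 15188 (N = ((-3087 - 4380) + 16106) + 6549 = (-7467 + 16106) + 6549 = 8639 + 6549 = 15188)
C + N = 3947 + 15188 = 19135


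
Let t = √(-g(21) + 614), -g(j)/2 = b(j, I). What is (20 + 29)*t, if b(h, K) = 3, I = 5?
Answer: 98*√155 ≈ 1220.1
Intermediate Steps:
g(j) = -6 (g(j) = -2*3 = -6)
t = 2*√155 (t = √(-1*(-6) + 614) = √(6 + 614) = √620 = 2*√155 ≈ 24.900)
(20 + 29)*t = (20 + 29)*(2*√155) = 49*(2*√155) = 98*√155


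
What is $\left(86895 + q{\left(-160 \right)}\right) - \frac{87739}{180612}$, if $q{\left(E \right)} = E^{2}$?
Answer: $\frac{20317859201}{180612} \approx 1.1249 \cdot 10^{5}$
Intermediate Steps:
$\left(86895 + q{\left(-160 \right)}\right) - \frac{87739}{180612} = \left(86895 + \left(-160\right)^{2}\right) - \frac{87739}{180612} = \left(86895 + 25600\right) - \frac{87739}{180612} = 112495 - \frac{87739}{180612} = \frac{20317859201}{180612}$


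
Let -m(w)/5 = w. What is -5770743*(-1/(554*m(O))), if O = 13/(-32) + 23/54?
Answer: -2492960976/23545 ≈ -1.0588e+5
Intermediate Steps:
O = 17/864 (O = 13*(-1/32) + 23*(1/54) = -13/32 + 23/54 = 17/864 ≈ 0.019676)
m(w) = -5*w
-5770743*(-1/(554*m(O))) = -5770743/(-5*17/864*(-554)) = -5770743/((-85/864*(-554))) = -5770743/23545/432 = -5770743*432/23545 = -2492960976/23545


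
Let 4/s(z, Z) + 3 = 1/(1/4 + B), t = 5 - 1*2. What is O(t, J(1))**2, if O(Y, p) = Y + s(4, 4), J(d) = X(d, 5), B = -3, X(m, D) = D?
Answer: 4489/1369 ≈ 3.2790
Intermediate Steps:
J(d) = 5
t = 3 (t = 5 - 2 = 3)
s(z, Z) = -44/37 (s(z, Z) = 4/(-3 + 1/(1/4 - 3)) = 4/(-3 + 1/(-11/4)) = 4/(-3 - 4/11) = 4/(-37/11) = 4*(-11/37) = -44/37)
O(Y, p) = -44/37 + Y (O(Y, p) = Y - 44/37 = -44/37 + Y)
O(t, J(1))**2 = (-44/37 + 3)**2 = (67/37)**2 = 4489/1369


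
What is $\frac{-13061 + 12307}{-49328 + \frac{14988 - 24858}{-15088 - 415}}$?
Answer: $\frac{449587}{29412389} \approx 0.015286$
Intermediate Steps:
$\frac{-13061 + 12307}{-49328 + \frac{14988 - 24858}{-15088 - 415}} = - \frac{754}{-49328 - \frac{9870}{-15503}} = - \frac{754}{-49328 - - \frac{9870}{15503}} = - \frac{754}{-49328 + \frac{9870}{15503}} = - \frac{754}{- \frac{764722114}{15503}} = \left(-754\right) \left(- \frac{15503}{764722114}\right) = \frac{449587}{29412389}$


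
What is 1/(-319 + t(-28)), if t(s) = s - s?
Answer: -1/319 ≈ -0.0031348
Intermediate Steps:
t(s) = 0
1/(-319 + t(-28)) = 1/(-319 + 0) = 1/(-319) = -1/319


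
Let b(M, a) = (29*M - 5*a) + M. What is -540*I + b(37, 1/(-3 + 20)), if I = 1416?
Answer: -12980015/17 ≈ -7.6353e+5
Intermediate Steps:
b(M, a) = -5*a + 30*M (b(M, a) = (-5*a + 29*M) + M = -5*a + 30*M)
-540*I + b(37, 1/(-3 + 20)) = -540*1416 + (-5/(-3 + 20) + 30*37) = -764640 + (-5/17 + 1110) = -764640 + 18865/17 = -12980015/17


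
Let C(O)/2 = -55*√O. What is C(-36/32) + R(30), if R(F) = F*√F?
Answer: 30*√30 - 165*I*√2/2 ≈ 164.32 - 116.67*I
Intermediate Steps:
R(F) = F^(3/2)
C(O) = -110*√O (C(O) = 2*(-55*√O) = -110*√O)
C(-36/32) + R(30) = -110*3*I*√2/4 + 30^(3/2) = -110*3*I*√2/4 + 30*√30 = -165*I*√2/2 + 30*√30 = 30*√30 - 165*I*√2/2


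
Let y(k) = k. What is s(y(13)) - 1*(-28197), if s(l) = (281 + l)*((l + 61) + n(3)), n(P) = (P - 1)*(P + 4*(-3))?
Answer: 44661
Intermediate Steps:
n(P) = (-1 + P)*(-12 + P) (n(P) = (-1 + P)*(P - 12) = (-1 + P)*(-12 + P))
s(l) = (43 + l)*(281 + l) (s(l) = (281 + l)*((l + 61) + (12 + 3**2 - 13*3)) = (281 + l)*((61 + l) + (12 + 9 - 39)) = (281 + l)*((61 + l) - 18) = (281 + l)*(43 + l) = (43 + l)*(281 + l))
s(y(13)) - 1*(-28197) = (12083 + 13**2 + 324*13) - 1*(-28197) = (12083 + 169 + 4212) + 28197 = 16464 + 28197 = 44661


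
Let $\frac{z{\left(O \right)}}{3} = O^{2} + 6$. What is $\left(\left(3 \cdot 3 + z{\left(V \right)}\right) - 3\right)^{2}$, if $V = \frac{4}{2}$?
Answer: $1296$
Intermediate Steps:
$V = 2$ ($V = 4 \cdot \frac{1}{2} = 2$)
$z{\left(O \right)} = 18 + 3 O^{2}$ ($z{\left(O \right)} = 3 \left(O^{2} + 6\right) = 3 \left(6 + O^{2}\right) = 18 + 3 O^{2}$)
$\left(\left(3 \cdot 3 + z{\left(V \right)}\right) - 3\right)^{2} = \left(\left(3 \cdot 3 + \left(18 + 3 \cdot 2^{2}\right)\right) - 3\right)^{2} = \left(\left(9 + \left(18 + 3 \cdot 4\right)\right) - 3\right)^{2} = \left(\left(9 + \left(18 + 12\right)\right) - 3\right)^{2} = \left(\left(9 + 30\right) - 3\right)^{2} = \left(39 - 3\right)^{2} = 36^{2} = 1296$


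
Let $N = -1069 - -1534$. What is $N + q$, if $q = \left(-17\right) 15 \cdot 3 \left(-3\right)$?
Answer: $2760$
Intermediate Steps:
$N = 465$ ($N = -1069 + 1534 = 465$)
$q = 2295$ ($q = \left(-255\right) \left(-9\right) = 2295$)
$N + q = 465 + 2295 = 2760$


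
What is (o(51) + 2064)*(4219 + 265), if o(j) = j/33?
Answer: 101880964/11 ≈ 9.2619e+6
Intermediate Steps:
o(j) = j/33 (o(j) = j*(1/33) = j/33)
(o(51) + 2064)*(4219 + 265) = ((1/33)*51 + 2064)*(4219 + 265) = (17/11 + 2064)*4484 = (22721/11)*4484 = 101880964/11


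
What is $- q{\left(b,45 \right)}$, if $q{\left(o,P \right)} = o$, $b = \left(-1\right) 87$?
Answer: $87$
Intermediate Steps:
$b = -87$
$- q{\left(b,45 \right)} = \left(-1\right) \left(-87\right) = 87$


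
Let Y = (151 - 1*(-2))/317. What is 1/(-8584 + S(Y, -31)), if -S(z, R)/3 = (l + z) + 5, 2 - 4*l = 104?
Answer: -634/5404183 ≈ -0.00011732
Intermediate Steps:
l = -51/2 (l = 1/2 - 1/4*104 = 1/2 - 26 = -51/2 ≈ -25.500)
Y = 153/317 (Y = (151 + 2)*(1/317) = 153*(1/317) = 153/317 ≈ 0.48265)
S(z, R) = 123/2 - 3*z (S(z, R) = -3*((-51/2 + z) + 5) = -3*(-41/2 + z) = 123/2 - 3*z)
1/(-8584 + S(Y, -31)) = 1/(-8584 + (123/2 - 3*153/317)) = 1/(-8584 + (123/2 - 459/317)) = 1/(-8584 + 38073/634) = 1/(-5404183/634) = -634/5404183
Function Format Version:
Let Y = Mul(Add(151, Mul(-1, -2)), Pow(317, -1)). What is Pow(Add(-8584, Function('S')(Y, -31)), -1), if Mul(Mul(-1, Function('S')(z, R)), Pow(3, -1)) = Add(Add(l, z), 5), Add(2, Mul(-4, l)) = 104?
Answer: Rational(-634, 5404183) ≈ -0.00011732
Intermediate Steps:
l = Rational(-51, 2) (l = Add(Rational(1, 2), Mul(Rational(-1, 4), 104)) = Add(Rational(1, 2), -26) = Rational(-51, 2) ≈ -25.500)
Y = Rational(153, 317) (Y = Mul(Add(151, 2), Rational(1, 317)) = Mul(153, Rational(1, 317)) = Rational(153, 317) ≈ 0.48265)
Function('S')(z, R) = Add(Rational(123, 2), Mul(-3, z)) (Function('S')(z, R) = Mul(-3, Add(Add(Rational(-51, 2), z), 5)) = Mul(-3, Add(Rational(-41, 2), z)) = Add(Rational(123, 2), Mul(-3, z)))
Pow(Add(-8584, Function('S')(Y, -31)), -1) = Pow(Add(-8584, Add(Rational(123, 2), Mul(-3, Rational(153, 317)))), -1) = Pow(Add(-8584, Add(Rational(123, 2), Rational(-459, 317))), -1) = Pow(Add(-8584, Rational(38073, 634)), -1) = Pow(Rational(-5404183, 634), -1) = Rational(-634, 5404183)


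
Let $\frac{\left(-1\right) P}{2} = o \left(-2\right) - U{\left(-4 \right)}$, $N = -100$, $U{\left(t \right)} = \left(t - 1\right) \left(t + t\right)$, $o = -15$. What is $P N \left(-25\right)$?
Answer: $50000$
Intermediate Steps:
$U{\left(t \right)} = 2 t \left(-1 + t\right)$ ($U{\left(t \right)} = \left(-1 + t\right) 2 t = 2 t \left(-1 + t\right)$)
$P = 20$ ($P = - 2 \left(\left(-15\right) \left(-2\right) - 2 \left(-4\right) \left(-1 - 4\right)\right) = - 2 \left(30 - 2 \left(-4\right) \left(-5\right)\right) = - 2 \left(30 - 40\right) = \left(-2\right) \left(-10\right) = 20$)
$P N \left(-25\right) = 20 \left(-100\right) \left(-25\right) = \left(-2000\right) \left(-25\right) = 50000$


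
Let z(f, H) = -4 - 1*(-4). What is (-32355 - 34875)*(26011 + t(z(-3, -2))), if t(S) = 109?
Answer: -1756047600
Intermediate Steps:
z(f, H) = 0 (z(f, H) = -4 + 4 = 0)
(-32355 - 34875)*(26011 + t(z(-3, -2))) = (-32355 - 34875)*(26011 + 109) = -67230*26120 = -1756047600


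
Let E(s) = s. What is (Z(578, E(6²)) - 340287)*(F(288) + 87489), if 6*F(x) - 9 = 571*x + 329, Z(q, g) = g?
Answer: -39112986620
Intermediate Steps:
F(x) = 169/3 + 571*x/6 (F(x) = 3/2 + (571*x + 329)/6 = 3/2 + (329 + 571*x)/6 = 3/2 + (329/6 + 571*x/6) = 169/3 + 571*x/6)
(Z(578, E(6²)) - 340287)*(F(288) + 87489) = (6² - 340287)*((169/3 + (571/6)*288) + 87489) = (36 - 340287)*((169/3 + 27408) + 87489) = -340251*(82393/3 + 87489) = -340251*344860/3 = -39112986620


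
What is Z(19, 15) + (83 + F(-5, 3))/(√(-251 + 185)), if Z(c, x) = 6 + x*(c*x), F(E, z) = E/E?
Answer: 4281 - 14*I*√66/11 ≈ 4281.0 - 10.34*I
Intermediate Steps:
F(E, z) = 1
Z(c, x) = 6 + c*x²
Z(19, 15) + (83 + F(-5, 3))/(√(-251 + 185)) = (6 + 19*15²) + (83 + 1)/(√(-251 + 185)) = (6 + 19*225) + 84/(√(-66)) = (6 + 4275) + 84/((I*√66)) = 4281 + 84*(-I*√66/66) = 4281 - 14*I*√66/11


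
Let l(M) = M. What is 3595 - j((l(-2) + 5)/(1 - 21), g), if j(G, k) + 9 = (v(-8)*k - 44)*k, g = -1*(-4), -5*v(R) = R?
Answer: 18772/5 ≈ 3754.4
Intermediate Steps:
v(R) = -R/5
g = 4
j(G, k) = -9 + k*(-44 + 8*k/5) (j(G, k) = -9 + ((-1/5*(-8))*k - 44)*k = -9 + (8*k/5 - 44)*k = -9 + (-44 + 8*k/5)*k = -9 + k*(-44 + 8*k/5))
3595 - j((l(-2) + 5)/(1 - 21), g) = 3595 - (-9 - 44*4 + (8/5)*4**2) = 3595 - (-9 - 176 + (8/5)*16) = 3595 - (-9 - 176 + 128/5) = 3595 - 1*(-797/5) = 3595 + 797/5 = 18772/5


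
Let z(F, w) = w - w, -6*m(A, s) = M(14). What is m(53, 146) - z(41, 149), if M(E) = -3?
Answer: ½ ≈ 0.50000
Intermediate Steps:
m(A, s) = ½ (m(A, s) = -⅙*(-3) = ½)
z(F, w) = 0
m(53, 146) - z(41, 149) = ½ - 1*0 = ½ + 0 = ½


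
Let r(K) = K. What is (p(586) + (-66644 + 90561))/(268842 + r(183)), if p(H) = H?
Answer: 24503/269025 ≈ 0.091081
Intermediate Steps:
(p(586) + (-66644 + 90561))/(268842 + r(183)) = (586 + (-66644 + 90561))/(268842 + 183) = (586 + 23917)/269025 = 24503*(1/269025) = 24503/269025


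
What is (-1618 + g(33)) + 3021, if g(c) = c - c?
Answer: 1403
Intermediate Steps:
g(c) = 0
(-1618 + g(33)) + 3021 = (-1618 + 0) + 3021 = -1618 + 3021 = 1403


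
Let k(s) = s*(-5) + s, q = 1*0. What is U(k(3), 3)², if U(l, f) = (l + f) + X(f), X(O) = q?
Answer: 81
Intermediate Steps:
q = 0
X(O) = 0
k(s) = -4*s (k(s) = -5*s + s = -4*s)
U(l, f) = f + l (U(l, f) = (l + f) + 0 = (f + l) + 0 = f + l)
U(k(3), 3)² = (3 - 4*3)² = (3 - 12)² = (-9)² = 81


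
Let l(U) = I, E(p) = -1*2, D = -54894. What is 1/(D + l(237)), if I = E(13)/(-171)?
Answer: -171/9386872 ≈ -1.8217e-5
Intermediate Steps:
E(p) = -2
I = 2/171 (I = -2/(-171) = -2*(-1/171) = 2/171 ≈ 0.011696)
l(U) = 2/171
1/(D + l(237)) = 1/(-54894 + 2/171) = 1/(-9386872/171) = -171/9386872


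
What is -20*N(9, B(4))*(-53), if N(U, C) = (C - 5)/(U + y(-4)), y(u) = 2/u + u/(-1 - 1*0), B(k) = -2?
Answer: -2968/5 ≈ -593.60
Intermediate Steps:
y(u) = -u + 2/u (y(u) = 2/u + u/(-1 + 0) = 2/u + u/(-1) = 2/u + u*(-1) = 2/u - u = -u + 2/u)
N(U, C) = (-5 + C)/(7/2 + U) (N(U, C) = (C - 5)/(U + (-1*(-4) + 2/(-4))) = (-5 + C)/(U + (4 + 2*(-¼))) = (-5 + C)/(U + (4 - ½)) = (-5 + C)/(U + 7/2) = (-5 + C)/(7/2 + U))
-20*N(9, B(4))*(-53) = -40*(-5 - 2)/(7 + 2*9)*(-53) = -40*(-7)/(7 + 18)*(-53) = -40*(-7)/25*(-53) = -20*(-14/25)*(-53) = (56/5)*(-53) = -2968/5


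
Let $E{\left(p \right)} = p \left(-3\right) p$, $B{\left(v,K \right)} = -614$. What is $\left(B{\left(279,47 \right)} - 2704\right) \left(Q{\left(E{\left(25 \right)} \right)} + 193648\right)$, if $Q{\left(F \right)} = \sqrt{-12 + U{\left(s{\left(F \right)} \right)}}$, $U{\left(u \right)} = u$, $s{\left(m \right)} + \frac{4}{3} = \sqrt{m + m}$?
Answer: $-642524064 - 1106 \sqrt{-120 + 225 i \sqrt{6}} \approx -6.4254 \cdot 10^{8} - 20454.0 i$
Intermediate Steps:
$s{\left(m \right)} = - \frac{4}{3} + \sqrt{2} \sqrt{m}$ ($s{\left(m \right)} = - \frac{4}{3} + \sqrt{m + m} = - \frac{4}{3} + \sqrt{2 m} = - \frac{4}{3} + \sqrt{2} \sqrt{m}$)
$E{\left(p \right)} = - 3 p^{2}$ ($E{\left(p \right)} = - 3 p p = - 3 p^{2}$)
$Q{\left(F \right)} = \sqrt{- \frac{40}{3} + \sqrt{2} \sqrt{F}}$ ($Q{\left(F \right)} = \sqrt{-12 + \left(- \frac{4}{3} + \sqrt{2} \sqrt{F}\right)} = \sqrt{- \frac{40}{3} + \sqrt{2} \sqrt{F}}$)
$\left(B{\left(279,47 \right)} - 2704\right) \left(Q{\left(E{\left(25 \right)} \right)} + 193648\right) = \left(-614 - 2704\right) \left(\frac{\sqrt{-120 + 9 \sqrt{2} \sqrt{- 3 \cdot 25^{2}}}}{3} + 193648\right) = - 3318 \left(\frac{\sqrt{-120 + 9 \sqrt{2} \sqrt{\left(-3\right) 625}}}{3} + 193648\right) = - 3318 \left(\frac{\sqrt{-120 + 9 \sqrt{2} \sqrt{-1875}}}{3} + 193648\right) = - 3318 \left(\frac{\sqrt{-120 + 9 \sqrt{2} \cdot 25 i \sqrt{3}}}{3} + 193648\right) = - 3318 \left(\frac{\sqrt{-120 + 225 i \sqrt{6}}}{3} + 193648\right) = - 3318 \left(193648 + \frac{\sqrt{-120 + 225 i \sqrt{6}}}{3}\right) = -642524064 - 1106 \sqrt{-120 + 225 i \sqrt{6}}$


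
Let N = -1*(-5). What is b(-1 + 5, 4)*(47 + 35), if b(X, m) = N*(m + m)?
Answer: 3280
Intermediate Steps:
N = 5
b(X, m) = 10*m (b(X, m) = 5*(m + m) = 5*(2*m) = 10*m)
b(-1 + 5, 4)*(47 + 35) = (10*4)*(47 + 35) = 40*82 = 3280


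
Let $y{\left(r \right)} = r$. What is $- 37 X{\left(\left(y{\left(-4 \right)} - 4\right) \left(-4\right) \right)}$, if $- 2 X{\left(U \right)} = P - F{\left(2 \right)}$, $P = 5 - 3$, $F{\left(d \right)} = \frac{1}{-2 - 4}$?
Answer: $\frac{481}{12} \approx 40.083$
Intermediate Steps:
$F{\left(d \right)} = - \frac{1}{6}$ ($F{\left(d \right)} = \frac{1}{-6} = - \frac{1}{6}$)
$P = 2$ ($P = 5 - 3 = 2$)
$X{\left(U \right)} = - \frac{13}{12}$ ($X{\left(U \right)} = - \frac{2 - - \frac{1}{6}}{2} = - \frac{2 + \frac{1}{6}}{2} = \left(- \frac{1}{2}\right) \frac{13}{6} = - \frac{13}{12}$)
$- 37 X{\left(\left(y{\left(-4 \right)} - 4\right) \left(-4\right) \right)} = \left(-37\right) \left(- \frac{13}{12}\right) = \frac{481}{12}$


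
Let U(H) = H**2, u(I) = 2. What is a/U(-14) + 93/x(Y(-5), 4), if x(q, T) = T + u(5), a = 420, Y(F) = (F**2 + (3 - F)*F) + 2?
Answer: 247/14 ≈ 17.643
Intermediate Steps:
Y(F) = 2 + F**2 + F*(3 - F) (Y(F) = (F**2 + F*(3 - F)) + 2 = 2 + F**2 + F*(3 - F))
x(q, T) = 2 + T (x(q, T) = T + 2 = 2 + T)
a/U(-14) + 93/x(Y(-5), 4) = 420/((-14)**2) + 93/(2 + 4) = 420/196 + 93/6 = 420*(1/196) + 93*(1/6) = 15/7 + 31/2 = 247/14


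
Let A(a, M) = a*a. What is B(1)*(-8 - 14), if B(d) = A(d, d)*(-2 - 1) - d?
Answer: 88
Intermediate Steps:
A(a, M) = a**2
B(d) = -d - 3*d**2 (B(d) = d**2*(-2 - 1) - d = d**2*(-3) - d = -3*d**2 - d = -d - 3*d**2)
B(1)*(-8 - 14) = (1*(-1 - 3*1))*(-8 - 14) = (1*(-1 - 3))*(-22) = (1*(-4))*(-22) = -4*(-22) = 88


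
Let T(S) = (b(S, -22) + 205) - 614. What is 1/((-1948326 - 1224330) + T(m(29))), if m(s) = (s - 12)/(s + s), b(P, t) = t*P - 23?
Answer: -29/92019739 ≈ -3.1515e-7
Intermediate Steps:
b(P, t) = -23 + P*t (b(P, t) = P*t - 23 = -23 + P*t)
m(s) = (-12 + s)/(2*s) (m(s) = (-12 + s)/((2*s)) = (-12 + s)*(1/(2*s)) = (-12 + s)/(2*s))
T(S) = -432 - 22*S (T(S) = ((-23 + S*(-22)) + 205) - 614 = ((-23 - 22*S) + 205) - 614 = (182 - 22*S) - 614 = -432 - 22*S)
1/((-1948326 - 1224330) + T(m(29))) = 1/((-1948326 - 1224330) + (-432 - 11*(-12 + 29)/29)) = 1/(-3172656 + (-432 - 11*17/29)) = 1/(-3172656 + (-432 - 22*17/58)) = 1/(-3172656 + (-432 - 187/29)) = 1/(-3172656 - 12715/29) = 1/(-92019739/29) = -29/92019739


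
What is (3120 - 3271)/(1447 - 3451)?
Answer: 151/2004 ≈ 0.075349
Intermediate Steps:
(3120 - 3271)/(1447 - 3451) = -151/(-2004) = -151*(-1/2004) = 151/2004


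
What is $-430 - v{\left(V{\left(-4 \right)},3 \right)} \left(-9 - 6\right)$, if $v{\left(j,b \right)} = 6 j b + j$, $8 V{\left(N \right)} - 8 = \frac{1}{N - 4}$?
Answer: $- \frac{9565}{64} \approx -149.45$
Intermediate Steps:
$V{\left(N \right)} = 1 + \frac{1}{8 \left(-4 + N\right)}$ ($V{\left(N \right)} = 1 + \frac{1}{8 \left(N - 4\right)} = 1 + \frac{1}{8 \left(-4 + N\right)}$)
$v{\left(j,b \right)} = j + 6 b j$ ($v{\left(j,b \right)} = 6 b j + j = j + 6 b j$)
$-430 - v{\left(V{\left(-4 \right)},3 \right)} \left(-9 - 6\right) = -430 - \frac{- \frac{31}{8} - 4}{-4 - 4} \left(1 + 6 \cdot 3\right) \left(-9 - 6\right) = -430 - \frac{1}{-8} \left(- \frac{63}{8}\right) \left(1 + 18\right) \left(-15\right) = -430 - \left(- \frac{1}{8}\right) \left(- \frac{63}{8}\right) 19 \left(-15\right) = -430 - \frac{63}{64} \cdot 19 \left(-15\right) = -430 - \frac{1197}{64} \left(-15\right) = -430 - - \frac{17955}{64} = -430 + \frac{17955}{64} = - \frac{9565}{64}$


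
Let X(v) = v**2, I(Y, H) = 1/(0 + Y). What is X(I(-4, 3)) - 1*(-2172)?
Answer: 34753/16 ≈ 2172.1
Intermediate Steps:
I(Y, H) = 1/Y
X(I(-4, 3)) - 1*(-2172) = (1/(-4))**2 - 1*(-2172) = (-1/4)**2 + 2172 = 1/16 + 2172 = 34753/16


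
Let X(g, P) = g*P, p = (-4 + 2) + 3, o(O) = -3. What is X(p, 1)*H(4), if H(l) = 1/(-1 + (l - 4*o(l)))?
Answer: 1/15 ≈ 0.066667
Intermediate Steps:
p = 1 (p = -2 + 3 = 1)
H(l) = 1/(11 + l) (H(l) = 1/(-1 + (l - 4*(-3))) = 1/(-1 + (l + 12)) = 1/(-1 + (12 + l)) = 1/(11 + l))
X(g, P) = P*g
X(p, 1)*H(4) = (1*1)/(11 + 4) = 1/15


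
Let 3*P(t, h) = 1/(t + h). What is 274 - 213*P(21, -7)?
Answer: 3765/14 ≈ 268.93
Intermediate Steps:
P(t, h) = 1/(3*(h + t)) (P(t, h) = 1/(3*(t + h)) = 1/(3*(h + t)))
274 - 213*P(21, -7) = 274 - 71/(-7 + 21) = 274 - 71/14 = 3765/14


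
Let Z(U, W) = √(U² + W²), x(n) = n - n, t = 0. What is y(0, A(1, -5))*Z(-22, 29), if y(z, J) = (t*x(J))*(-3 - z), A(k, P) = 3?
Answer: 0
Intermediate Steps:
x(n) = 0
y(z, J) = 0 (y(z, J) = (0*0)*(-3 - z) = 0*(-3 - z) = 0)
y(0, A(1, -5))*Z(-22, 29) = 0*√((-22)² + 29²) = 0*√(484 + 841) = 0*√1325 = 0*(5*√53) = 0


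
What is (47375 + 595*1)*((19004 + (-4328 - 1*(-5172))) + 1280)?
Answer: 1013510160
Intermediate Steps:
(47375 + 595*1)*((19004 + (-4328 - 1*(-5172))) + 1280) = (47375 + 595)*((19004 + (-4328 + 5172)) + 1280) = 47970*((19004 + 844) + 1280) = 47970*(19848 + 1280) = 47970*21128 = 1013510160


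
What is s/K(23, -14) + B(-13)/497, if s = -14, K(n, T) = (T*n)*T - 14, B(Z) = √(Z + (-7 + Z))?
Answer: -1/321 + I*√33/497 ≈ -0.0031153 + 0.011558*I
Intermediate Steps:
B(Z) = √(-7 + 2*Z)
K(n, T) = -14 + n*T² (K(n, T) = n*T² - 14 = -14 + n*T²)
s/K(23, -14) + B(-13)/497 = -14/(-14 + 23*(-14)²) + √(-7 + 2*(-13))/497 = -14/(-14 + 23*196) + √(-7 - 26)*(1/497) = -14/(-14 + 4508) + √(-33)*(1/497) = -14/4494 + (I*√33)*(1/497) = -14*1/4494 + I*√33/497 = -1/321 + I*√33/497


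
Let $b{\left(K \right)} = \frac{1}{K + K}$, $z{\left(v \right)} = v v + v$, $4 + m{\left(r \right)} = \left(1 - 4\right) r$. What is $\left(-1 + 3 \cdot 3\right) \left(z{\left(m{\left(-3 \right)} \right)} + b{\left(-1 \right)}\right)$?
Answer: $236$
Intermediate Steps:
$m{\left(r \right)} = -4 - 3 r$ ($m{\left(r \right)} = -4 + \left(1 - 4\right) r = -4 - 3 r$)
$z{\left(v \right)} = v + v^{2}$ ($z{\left(v \right)} = v^{2} + v = v + v^{2}$)
$b{\left(K \right)} = \frac{1}{2 K}$
$\left(-1 + 3 \cdot 3\right) \left(z{\left(m{\left(-3 \right)} \right)} + b{\left(-1 \right)}\right) = \left(-1 + 3 \cdot 3\right) \left(\left(-4 - -9\right) \left(1 - -5\right) + \frac{1}{2 \left(-1\right)}\right) = \left(-1 + 9\right) \left(\left(-4 + 9\right) \left(1 + \left(-4 + 9\right)\right) + \frac{1}{2} \left(-1\right)\right) = 8 \left(5 \left(1 + 5\right) - \frac{1}{2}\right) = 8 \left(5 \cdot 6 - \frac{1}{2}\right) = 8 \left(30 - \frac{1}{2}\right) = 8 \cdot \frac{59}{2} = 236$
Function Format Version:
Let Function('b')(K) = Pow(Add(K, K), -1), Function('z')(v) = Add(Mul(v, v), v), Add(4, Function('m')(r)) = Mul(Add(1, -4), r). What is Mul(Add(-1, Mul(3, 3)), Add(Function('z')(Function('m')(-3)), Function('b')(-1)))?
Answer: 236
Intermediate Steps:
Function('m')(r) = Add(-4, Mul(-3, r)) (Function('m')(r) = Add(-4, Mul(Add(1, -4), r)) = Add(-4, Mul(-3, r)))
Function('z')(v) = Add(v, Pow(v, 2)) (Function('z')(v) = Add(Pow(v, 2), v) = Add(v, Pow(v, 2)))
Function('b')(K) = Mul(Rational(1, 2), Pow(K, -1)) (Function('b')(K) = Pow(Mul(2, K), -1) = Mul(Rational(1, 2), Pow(K, -1)))
Mul(Add(-1, Mul(3, 3)), Add(Function('z')(Function('m')(-3)), Function('b')(-1))) = Mul(Add(-1, Mul(3, 3)), Add(Mul(Add(-4, Mul(-3, -3)), Add(1, Add(-4, Mul(-3, -3)))), Mul(Rational(1, 2), Pow(-1, -1)))) = Mul(Add(-1, 9), Add(Mul(Add(-4, 9), Add(1, Add(-4, 9))), Mul(Rational(1, 2), -1))) = Mul(8, Add(Mul(5, Add(1, 5)), Rational(-1, 2))) = Mul(8, Add(Mul(5, 6), Rational(-1, 2))) = Mul(8, Add(30, Rational(-1, 2))) = Mul(8, Rational(59, 2)) = 236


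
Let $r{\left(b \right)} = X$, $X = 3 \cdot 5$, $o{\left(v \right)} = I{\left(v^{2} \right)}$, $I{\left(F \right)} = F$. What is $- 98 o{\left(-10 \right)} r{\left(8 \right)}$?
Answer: $-147000$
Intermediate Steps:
$o{\left(v \right)} = v^{2}$
$X = 15$
$r{\left(b \right)} = 15$
$- 98 o{\left(-10 \right)} r{\left(8 \right)} = - 98 \left(-10\right)^{2} \cdot 15 = \left(-98\right) 100 \cdot 15 = \left(-9800\right) 15 = -147000$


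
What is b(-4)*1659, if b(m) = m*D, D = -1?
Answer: 6636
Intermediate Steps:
b(m) = -m (b(m) = m*(-1) = -m)
b(-4)*1659 = -1*(-4)*1659 = 4*1659 = 6636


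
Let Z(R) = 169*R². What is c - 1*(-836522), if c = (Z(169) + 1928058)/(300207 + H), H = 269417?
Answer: 476509762595/569624 ≈ 8.3653e+5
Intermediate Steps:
c = 6754867/569624 (c = (169*169² + 1928058)/(300207 + 269417) = (169*28561 + 1928058)/569624 = (4826809 + 1928058)*(1/569624) = 6754867*(1/569624) = 6754867/569624 ≈ 11.858)
c - 1*(-836522) = 6754867/569624 - 1*(-836522) = 6754867/569624 + 836522 = 476509762595/569624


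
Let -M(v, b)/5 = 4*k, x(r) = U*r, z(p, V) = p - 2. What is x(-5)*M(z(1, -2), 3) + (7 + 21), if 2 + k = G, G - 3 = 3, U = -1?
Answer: -372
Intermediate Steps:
z(p, V) = -2 + p
x(r) = -r
G = 6 (G = 3 + 3 = 6)
k = 4 (k = -2 + 6 = 4)
M(v, b) = -80 (M(v, b) = -20*4 = -5*16 = -80)
x(-5)*M(z(1, -2), 3) + (7 + 21) = -1*(-5)*(-80) + (7 + 21) = 5*(-80) + 28 = -400 + 28 = -372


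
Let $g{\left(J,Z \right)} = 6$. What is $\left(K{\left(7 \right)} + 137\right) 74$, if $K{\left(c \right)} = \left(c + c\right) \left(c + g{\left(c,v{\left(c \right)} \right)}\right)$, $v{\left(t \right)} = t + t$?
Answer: $23606$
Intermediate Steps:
$v{\left(t \right)} = 2 t$
$K{\left(c \right)} = 2 c \left(6 + c\right)$ ($K{\left(c \right)} = \left(c + c\right) \left(c + 6\right) = 2 c \left(6 + c\right)$)
$\left(K{\left(7 \right)} + 137\right) 74 = \left(2 \cdot 7 \left(6 + 7\right) + 137\right) 74 = \left(2 \cdot 7 \cdot 13 + 137\right) 74 = \left(182 + 137\right) 74 = 319 \cdot 74 = 23606$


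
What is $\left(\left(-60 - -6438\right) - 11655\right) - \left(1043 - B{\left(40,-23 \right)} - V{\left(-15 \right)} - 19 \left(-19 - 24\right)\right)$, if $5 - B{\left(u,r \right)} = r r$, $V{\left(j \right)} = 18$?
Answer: $-7643$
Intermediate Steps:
$B{\left(u,r \right)} = 5 - r^{2}$ ($B{\left(u,r \right)} = 5 - r r = 5 - r^{2}$)
$\left(\left(-60 - -6438\right) - 11655\right) - \left(1043 - B{\left(40,-23 \right)} - V{\left(-15 \right)} - 19 \left(-19 - 24\right)\right) = \left(\left(-60 - -6438\right) - 11655\right) - \left(1549 - 19 \left(-19 - 24\right)\right) = \left(\left(-60 + 6438\right) - 11655\right) + \left(\left(\left(\left(235 + 19 \left(-43\right)\right) + 18\right) + \left(5 - 529\right)\right) - 1278\right) = \left(6378 - 11655\right) + \left(\left(\left(\left(235 - 817\right) + 18\right) + \left(5 - 529\right)\right) - 1278\right) = -5277 + \left(\left(\left(-582 + 18\right) - 524\right) - 1278\right) = -5277 - 2366 = -7643$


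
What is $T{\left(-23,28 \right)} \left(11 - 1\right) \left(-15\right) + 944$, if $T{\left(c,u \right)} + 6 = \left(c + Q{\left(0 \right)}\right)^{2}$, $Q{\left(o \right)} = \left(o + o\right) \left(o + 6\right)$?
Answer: $-77506$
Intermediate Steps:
$Q{\left(o \right)} = 2 o \left(6 + o\right)$
$T{\left(c,u \right)} = -6 + c^{2}$ ($T{\left(c,u \right)} = -6 + \left(c + 2 \cdot 0 \left(6 + 0\right)\right)^{2} = -6 + \left(c + 2 \cdot 0 \cdot 6\right)^{2} = -6 + \left(c + 0\right)^{2} = -6 + c^{2}$)
$T{\left(-23,28 \right)} \left(11 - 1\right) \left(-15\right) + 944 = \left(-6 + \left(-23\right)^{2}\right) \left(11 - 1\right) \left(-15\right) + 944 = \left(-6 + 529\right) 10 \left(-15\right) + 944 = 523 \left(-150\right) + 944 = -78450 + 944 = -77506$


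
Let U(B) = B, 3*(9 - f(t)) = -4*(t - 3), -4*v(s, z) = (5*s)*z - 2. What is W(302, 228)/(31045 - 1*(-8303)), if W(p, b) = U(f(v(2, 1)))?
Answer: 7/118044 ≈ 5.9300e-5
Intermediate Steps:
v(s, z) = ½ - 5*s*z/4 (v(s, z) = -((5*s)*z - 2)/4 = -(5*s*z - 2)/4 = -(-2 + 5*s*z)/4 = ½ - 5*s*z/4)
f(t) = 5 + 4*t/3 (f(t) = 9 - (-4)*(t - 3)/3 = 9 - (-4)*(-3 + t)/3 = 9 - (12 - 4*t)/3 = 9 + (-4 + 4*t/3) = 5 + 4*t/3)
W(p, b) = 7/3 (W(p, b) = 5 + 4*(½ - 5/4*2*1)/3 = 5 + 4*(½ - 5/2)/3 = 5 + (4/3)*(-2) = 5 - 8/3 = 7/3)
W(302, 228)/(31045 - 1*(-8303)) = 7/(3*(31045 - 1*(-8303))) = 7/(3*(31045 + 8303)) = (7/3)/39348 = (7/3)*(1/39348) = 7/118044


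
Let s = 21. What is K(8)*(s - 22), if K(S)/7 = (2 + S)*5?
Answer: -350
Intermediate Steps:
K(S) = 70 + 35*S (K(S) = 7*((2 + S)*5) = 7*(10 + 5*S) = 70 + 35*S)
K(8)*(s - 22) = (70 + 35*8)*(21 - 22) = (70 + 280)*(-1) = 350*(-1) = -350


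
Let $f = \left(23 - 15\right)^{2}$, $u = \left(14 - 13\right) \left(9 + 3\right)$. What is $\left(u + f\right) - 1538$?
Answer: $-1462$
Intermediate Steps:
$u = 12$ ($u = 1 \cdot 12 = 12$)
$f = 64$ ($f = 8^{2} = 64$)
$\left(u + f\right) - 1538 = \left(12 + 64\right) - 1538 = 76 - 1538 = -1462$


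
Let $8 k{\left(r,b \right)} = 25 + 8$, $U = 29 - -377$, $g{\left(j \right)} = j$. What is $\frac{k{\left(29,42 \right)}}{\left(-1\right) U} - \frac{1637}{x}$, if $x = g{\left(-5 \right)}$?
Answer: $\frac{5316811}{16240} \approx 327.39$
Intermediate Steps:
$U = 406$ ($U = 29 + 377 = 406$)
$k{\left(r,b \right)} = \frac{33}{8}$ ($k{\left(r,b \right)} = \frac{25 + 8}{8} = \frac{1}{8} \cdot 33 = \frac{33}{8}$)
$x = -5$
$\frac{k{\left(29,42 \right)}}{\left(-1\right) U} - \frac{1637}{x} = \frac{33}{8 \left(\left(-1\right) 406\right)} - \frac{1637}{-5} = \frac{33}{8 \left(-406\right)} - - \frac{1637}{5} = \frac{33}{8} \left(- \frac{1}{406}\right) + \frac{1637}{5} = - \frac{33}{3248} + \frac{1637}{5} = \frac{5316811}{16240}$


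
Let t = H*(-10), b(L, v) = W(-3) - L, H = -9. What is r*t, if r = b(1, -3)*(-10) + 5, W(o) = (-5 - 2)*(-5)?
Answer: -30150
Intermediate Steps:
W(o) = 35 (W(o) = -7*(-5) = 35)
b(L, v) = 35 - L
t = 90 (t = -9*(-10) = 90)
r = -335 (r = (35 - 1*1)*(-10) + 5 = (35 - 1)*(-10) + 5 = 34*(-10) + 5 = -340 + 5 = -335)
r*t = -335*90 = -30150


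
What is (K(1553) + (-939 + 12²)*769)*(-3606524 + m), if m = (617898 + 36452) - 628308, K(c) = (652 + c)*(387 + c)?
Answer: -13127282278290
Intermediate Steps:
K(c) = (387 + c)*(652 + c)
m = 26042 (m = 654350 - 628308 = 26042)
(K(1553) + (-939 + 12²)*769)*(-3606524 + m) = ((252324 + 1553² + 1039*1553) + (-939 + 12²)*769)*(-3606524 + 26042) = ((252324 + 2411809 + 1613567) + (-939 + 144)*769)*(-3580482) = (4277700 - 795*769)*(-3580482) = (4277700 - 611355)*(-3580482) = 3666345*(-3580482) = -13127282278290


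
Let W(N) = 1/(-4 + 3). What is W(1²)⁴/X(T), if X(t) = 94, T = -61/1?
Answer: 1/94 ≈ 0.010638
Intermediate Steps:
T = -61 (T = -61*1 = -61)
W(N) = -1 (W(N) = 1/(-1) = -1)
W(1²)⁴/X(T) = (-1)⁴/94 = 1*(1/94) = 1/94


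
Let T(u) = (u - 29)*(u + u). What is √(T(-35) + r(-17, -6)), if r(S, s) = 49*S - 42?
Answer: √3605 ≈ 60.042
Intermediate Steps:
r(S, s) = -42 + 49*S
T(u) = 2*u*(-29 + u) (T(u) = (-29 + u)*(2*u) = 2*u*(-29 + u))
√(T(-35) + r(-17, -6)) = √(2*(-35)*(-29 - 35) + (-42 + 49*(-17))) = √(2*(-35)*(-64) + (-42 - 833)) = √(4480 - 875) = √3605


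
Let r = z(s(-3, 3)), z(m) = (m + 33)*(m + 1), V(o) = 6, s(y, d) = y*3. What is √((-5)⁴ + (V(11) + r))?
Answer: √439 ≈ 20.952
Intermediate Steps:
s(y, d) = 3*y
z(m) = (1 + m)*(33 + m) (z(m) = (33 + m)*(1 + m) = (1 + m)*(33 + m))
r = -192 (r = 33 + (3*(-3))² + 34*(3*(-3)) = 33 + (-9)² + 34*(-9) = 33 + 81 - 306 = -192)
√((-5)⁴ + (V(11) + r)) = √((-5)⁴ + (6 - 192)) = √(625 - 186) = √439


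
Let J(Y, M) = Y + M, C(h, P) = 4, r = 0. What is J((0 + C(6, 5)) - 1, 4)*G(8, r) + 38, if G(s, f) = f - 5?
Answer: 3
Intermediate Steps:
G(s, f) = -5 + f
J(Y, M) = M + Y
J((0 + C(6, 5)) - 1, 4)*G(8, r) + 38 = (4 + ((0 + 4) - 1))*(-5 + 0) + 38 = (4 + (4 - 1))*(-5) + 38 = (4 + 3)*(-5) + 38 = 7*(-5) + 38 = -35 + 38 = 3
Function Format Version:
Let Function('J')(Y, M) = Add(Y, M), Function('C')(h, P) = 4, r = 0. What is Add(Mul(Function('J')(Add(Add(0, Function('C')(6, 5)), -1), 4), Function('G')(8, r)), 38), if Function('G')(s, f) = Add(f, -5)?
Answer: 3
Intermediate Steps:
Function('G')(s, f) = Add(-5, f)
Function('J')(Y, M) = Add(M, Y)
Add(Mul(Function('J')(Add(Add(0, Function('C')(6, 5)), -1), 4), Function('G')(8, r)), 38) = Add(Mul(Add(4, Add(Add(0, 4), -1)), Add(-5, 0)), 38) = Add(Mul(Add(4, Add(4, -1)), -5), 38) = Add(Mul(Add(4, 3), -5), 38) = Add(Mul(7, -5), 38) = Add(-35, 38) = 3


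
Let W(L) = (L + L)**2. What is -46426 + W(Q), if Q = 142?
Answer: 34230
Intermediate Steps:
W(L) = 4*L**2 (W(L) = (2*L)**2 = 4*L**2)
-46426 + W(Q) = -46426 + 4*142**2 = -46426 + 4*20164 = -46426 + 80656 = 34230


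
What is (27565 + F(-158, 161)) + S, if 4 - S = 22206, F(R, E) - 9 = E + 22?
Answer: 5555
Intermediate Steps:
F(R, E) = 31 + E (F(R, E) = 9 + (E + 22) = 9 + (22 + E) = 31 + E)
S = -22202 (S = 4 - 1*22206 = 4 - 22206 = -22202)
(27565 + F(-158, 161)) + S = (27565 + (31 + 161)) - 22202 = (27565 + 192) - 22202 = 27757 - 22202 = 5555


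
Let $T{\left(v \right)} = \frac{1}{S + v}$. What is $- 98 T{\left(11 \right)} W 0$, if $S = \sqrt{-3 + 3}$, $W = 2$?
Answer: $0$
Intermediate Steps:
$S = 0$ ($S = \sqrt{0} = 0$)
$T{\left(v \right)} = \frac{1}{v}$ ($T{\left(v \right)} = \frac{1}{0 + v} = \frac{1}{v}$)
$- 98 T{\left(11 \right)} W 0 = - \frac{98}{11} \cdot 2 \cdot 0 = \left(-98\right) \frac{1}{11} \cdot 0 = \left(- \frac{98}{11}\right) 0 = 0$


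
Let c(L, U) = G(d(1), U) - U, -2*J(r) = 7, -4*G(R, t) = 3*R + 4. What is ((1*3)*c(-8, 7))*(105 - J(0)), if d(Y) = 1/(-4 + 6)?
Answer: -43617/16 ≈ -2726.1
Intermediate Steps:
d(Y) = ½ (d(Y) = 1/2 = ½)
G(R, t) = -1 - 3*R/4 (G(R, t) = -(3*R + 4)/4 = -(4 + 3*R)/4 = -1 - 3*R/4)
J(r) = -7/2 (J(r) = -½*7 = -7/2)
c(L, U) = -11/8 - U (c(L, U) = (-1 - ¾*½) - U = (-1 - 3/8) - U = -11/8 - U)
((1*3)*c(-8, 7))*(105 - J(0)) = ((1*3)*(-11/8 - 1*7))*(105 - 1*(-7/2)) = (3*(-11/8 - 7))*(105 + 7/2) = (3*(-67/8))*(217/2) = -201/8*217/2 = -43617/16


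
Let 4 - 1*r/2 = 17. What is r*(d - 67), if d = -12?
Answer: 2054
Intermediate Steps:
r = -26 (r = 8 - 2*17 = 8 - 34 = -26)
r*(d - 67) = -26*(-12 - 67) = -26*(-79) = 2054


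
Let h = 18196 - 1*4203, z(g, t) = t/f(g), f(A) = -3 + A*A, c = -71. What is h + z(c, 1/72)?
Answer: 5075764849/362736 ≈ 13993.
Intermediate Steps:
f(A) = -3 + A²
z(g, t) = t/(-3 + g²)
h = 13993 (h = 18196 - 4203 = 13993)
h + z(c, 1/72) = 13993 + 1/(72*(-3 + (-71)²)) = 13993 + 1/(72*(-3 + 5041)) = 13993 + (1/72)/5038 = 13993 + (1/72)*(1/5038) = 13993 + 1/362736 = 5075764849/362736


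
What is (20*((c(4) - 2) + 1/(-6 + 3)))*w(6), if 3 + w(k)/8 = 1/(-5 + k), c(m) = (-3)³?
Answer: 28160/3 ≈ 9386.7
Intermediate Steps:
c(m) = -27
w(k) = -24 + 8/(-5 + k)
(20*((c(4) - 2) + 1/(-6 + 3)))*w(6) = (20*((-27 - 2) + 1/(-6 + 3)))*(8*(16 - 3*6)/(-5 + 6)) = (20*(-29 + 1/(-3)))*(8*(16 - 18)/1) = (20*(-29 - ⅓))*(8*1*(-2)) = (20*(-88/3))*(-16) = -1760/3*(-16) = 28160/3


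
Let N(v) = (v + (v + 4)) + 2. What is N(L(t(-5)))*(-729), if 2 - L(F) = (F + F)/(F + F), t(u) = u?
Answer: -5832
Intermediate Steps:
L(F) = 1 (L(F) = 2 - (F + F)/(F + F) = 2 - 2*F/(2*F) = 2 - 2*F*1/(2*F) = 2 - 1*1 = 2 - 1 = 1)
N(v) = 6 + 2*v (N(v) = (v + (4 + v)) + 2 = (4 + 2*v) + 2 = 6 + 2*v)
N(L(t(-5)))*(-729) = (6 + 2*1)*(-729) = (6 + 2)*(-729) = 8*(-729) = -5832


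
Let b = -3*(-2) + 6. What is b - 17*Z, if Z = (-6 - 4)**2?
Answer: -1688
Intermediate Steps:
Z = 100 (Z = (-10)**2 = 100)
b = 12 (b = 6 + 6 = 12)
b - 17*Z = 12 - 17*100 = 12 - 1700 = -1688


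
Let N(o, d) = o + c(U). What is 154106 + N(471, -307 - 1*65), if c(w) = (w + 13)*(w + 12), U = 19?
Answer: 155569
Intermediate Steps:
c(w) = (12 + w)*(13 + w) (c(w) = (13 + w)*(12 + w) = (12 + w)*(13 + w))
N(o, d) = 992 + o (N(o, d) = o + (156 + 19**2 + 25*19) = o + (156 + 361 + 475) = o + 992 = 992 + o)
154106 + N(471, -307 - 1*65) = 154106 + (992 + 471) = 154106 + 1463 = 155569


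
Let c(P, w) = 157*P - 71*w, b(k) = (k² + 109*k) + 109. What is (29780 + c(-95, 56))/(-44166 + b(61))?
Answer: -10889/33687 ≈ -0.32324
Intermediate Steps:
b(k) = 109 + k² + 109*k
c(P, w) = -71*w + 157*P
(29780 + c(-95, 56))/(-44166 + b(61)) = (29780 + (-71*56 + 157*(-95)))/(-44166 + (109 + 61² + 109*61)) = (29780 + (-3976 - 14915))/(-44166 + (109 + 3721 + 6649)) = (29780 - 18891)/(-44166 + 10479) = 10889/(-33687) = 10889*(-1/33687) = -10889/33687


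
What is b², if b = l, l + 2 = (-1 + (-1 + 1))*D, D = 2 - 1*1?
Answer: 9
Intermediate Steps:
D = 1 (D = 2 - 1 = 1)
l = -3 (l = -2 + (-1 + (-1 + 1))*1 = -2 + (-1 + 0)*1 = -2 - 1*1 = -2 - 1 = -3)
b = -3
b² = (-3)² = 9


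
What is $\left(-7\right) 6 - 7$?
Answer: $-49$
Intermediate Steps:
$\left(-7\right) 6 - 7 = -42 - 7 = -49$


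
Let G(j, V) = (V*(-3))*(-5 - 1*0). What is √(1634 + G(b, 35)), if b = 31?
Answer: √2159 ≈ 46.465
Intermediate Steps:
G(j, V) = 15*V (G(j, V) = (-3*V)*(-5 + 0) = -3*V*(-5) = 15*V)
√(1634 + G(b, 35)) = √(1634 + 15*35) = √(1634 + 525) = √2159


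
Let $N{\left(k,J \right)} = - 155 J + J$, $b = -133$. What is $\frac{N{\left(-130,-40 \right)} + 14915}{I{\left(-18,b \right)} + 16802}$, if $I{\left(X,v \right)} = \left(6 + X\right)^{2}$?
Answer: $\frac{21075}{16946} \approx 1.2437$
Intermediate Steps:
$N{\left(k,J \right)} = - 154 J$
$\frac{N{\left(-130,-40 \right)} + 14915}{I{\left(-18,b \right)} + 16802} = \frac{\left(-154\right) \left(-40\right) + 14915}{\left(6 - 18\right)^{2} + 16802} = \frac{6160 + 14915}{\left(-12\right)^{2} + 16802} = \frac{21075}{144 + 16802} = \frac{21075}{16946}$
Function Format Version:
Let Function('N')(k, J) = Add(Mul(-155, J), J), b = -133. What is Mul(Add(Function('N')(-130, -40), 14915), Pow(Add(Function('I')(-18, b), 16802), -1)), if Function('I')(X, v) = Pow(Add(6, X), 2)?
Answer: Rational(21075, 16946) ≈ 1.2437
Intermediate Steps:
Function('N')(k, J) = Mul(-154, J)
Mul(Add(Function('N')(-130, -40), 14915), Pow(Add(Function('I')(-18, b), 16802), -1)) = Mul(Add(Mul(-154, -40), 14915), Pow(Add(Pow(Add(6, -18), 2), 16802), -1)) = Mul(Add(6160, 14915), Pow(Add(Pow(-12, 2), 16802), -1)) = Mul(21075, Pow(Add(144, 16802), -1)) = Mul(21075, Pow(16946, -1)) = Mul(21075, Rational(1, 16946)) = Rational(21075, 16946)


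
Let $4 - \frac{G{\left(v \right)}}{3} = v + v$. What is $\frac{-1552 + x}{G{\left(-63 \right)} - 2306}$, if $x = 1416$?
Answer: $\frac{34}{479} \approx 0.070981$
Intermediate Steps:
$G{\left(v \right)} = 12 - 6 v$ ($G{\left(v \right)} = 12 - 3 \left(v + v\right) = 12 - 3 \cdot 2 v = 12 - 6 v$)
$\frac{-1552 + x}{G{\left(-63 \right)} - 2306} = \frac{-1552 + 1416}{\left(12 - -378\right) - 2306} = - \frac{136}{\left(12 + 378\right) - 2306} = - \frac{136}{390 - 2306} = - \frac{136}{-1916} = \left(-136\right) \left(- \frac{1}{1916}\right) = \frac{34}{479}$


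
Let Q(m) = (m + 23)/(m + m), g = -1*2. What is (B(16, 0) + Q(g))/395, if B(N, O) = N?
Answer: 43/1580 ≈ 0.027215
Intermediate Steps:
g = -2
Q(m) = (23 + m)/(2*m) (Q(m) = (23 + m)/((2*m)) = (23 + m)*(1/(2*m)) = (23 + m)/(2*m))
(B(16, 0) + Q(g))/395 = (16 + (½)*(23 - 2)/(-2))/395 = (16 + (½)*(-½)*21)*(1/395) = (16 - 21/4)*(1/395) = (43/4)*(1/395) = 43/1580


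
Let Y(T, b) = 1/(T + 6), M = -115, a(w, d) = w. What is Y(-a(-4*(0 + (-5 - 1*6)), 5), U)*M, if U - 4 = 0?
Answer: 115/38 ≈ 3.0263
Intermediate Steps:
U = 4 (U = 4 + 0 = 4)
Y(T, b) = 1/(6 + T)
Y(-a(-4*(0 + (-5 - 1*6)), 5), U)*M = -115/(6 - (-4)*(0 + (-5 - 1*6))) = -115/(6 - (-4)*(0 + (-5 - 6))) = -115/(6 - (-4)*(0 - 11)) = -115/(6 - (-4)*(-11)) = -115/(6 - 1*44) = -115/(6 - 44) = -115/(-38) = -1/38*(-115) = 115/38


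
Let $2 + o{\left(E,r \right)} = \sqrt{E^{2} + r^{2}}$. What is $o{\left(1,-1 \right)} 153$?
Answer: $-306 + 153 \sqrt{2} \approx -89.625$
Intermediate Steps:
$o{\left(E,r \right)} = -2 + \sqrt{E^{2} + r^{2}}$
$o{\left(1,-1 \right)} 153 = \left(-2 + \sqrt{1^{2} + \left(-1\right)^{2}}\right) 153 = \left(-2 + \sqrt{1 + 1}\right) 153 = \left(-2 + \sqrt{2}\right) 153 = -306 + 153 \sqrt{2}$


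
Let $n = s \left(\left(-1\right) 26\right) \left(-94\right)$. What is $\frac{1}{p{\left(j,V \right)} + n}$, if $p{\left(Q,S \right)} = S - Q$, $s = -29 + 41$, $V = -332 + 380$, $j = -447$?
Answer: $\frac{1}{29823} \approx 3.3531 \cdot 10^{-5}$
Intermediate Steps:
$V = 48$
$s = 12$
$n = 29328$ ($n = 12 \left(\left(-1\right) 26\right) \left(-94\right) = 12 \left(-26\right) \left(-94\right) = \left(-312\right) \left(-94\right) = 29328$)
$\frac{1}{p{\left(j,V \right)} + n} = \frac{1}{\left(48 - -447\right) + 29328} = \frac{1}{\left(48 + 447\right) + 29328} = \frac{1}{495 + 29328} = \frac{1}{29823}$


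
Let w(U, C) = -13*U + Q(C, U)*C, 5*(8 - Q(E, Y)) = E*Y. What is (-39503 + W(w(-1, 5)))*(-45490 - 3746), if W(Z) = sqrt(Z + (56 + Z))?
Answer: 1944969708 - 98472*sqrt(43) ≈ 1.9443e+9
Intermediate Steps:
Q(E, Y) = 8 - E*Y/5
w(U, C) = -13*U + C*(8 - C*U/5) (w(U, C) = -13*U + (8 - C*U/5)*C = -13*U + C*(8 - C*U/5))
W(Z) = sqrt(56 + 2*Z)
(-39503 + W(w(-1, 5)))*(-45490 - 3746) = (-39503 + sqrt(56 + 2*(-13*(-1) - 1/5*5*(-40 + 5*(-1)))))*(-45490 - 3746) = (-39503 + sqrt(56 + 2*(13 - 1/5*5*(-40 - 5))))*(-49236) = (-39503 + sqrt(56 + 2*(13 - 1/5*5*(-45))))*(-49236) = (-39503 + sqrt(56 + 2*(13 + 45)))*(-49236) = (-39503 + sqrt(56 + 2*58))*(-49236) = (-39503 + sqrt(56 + 116))*(-49236) = (-39503 + sqrt(172))*(-49236) = (-39503 + 2*sqrt(43))*(-49236) = 1944969708 - 98472*sqrt(43)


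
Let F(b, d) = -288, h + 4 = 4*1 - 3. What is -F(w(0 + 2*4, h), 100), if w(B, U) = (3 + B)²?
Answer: 288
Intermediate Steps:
h = -3 (h = -4 + (4*1 - 3) = -4 + (4 - 3) = -4 + 1 = -3)
-F(w(0 + 2*4, h), 100) = -1*(-288) = 288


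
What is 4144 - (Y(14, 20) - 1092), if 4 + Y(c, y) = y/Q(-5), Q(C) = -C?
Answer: 5236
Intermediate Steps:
Y(c, y) = -4 + y/5 (Y(c, y) = -4 + y/((-1*(-5))) = -4 + y/5)
4144 - (Y(14, 20) - 1092) = 4144 - ((-4 + (1/5)*20) - 1092) = 4144 - ((-4 + 4) - 1092) = 4144 - (0 - 1092) = 4144 - 1*(-1092) = 4144 + 1092 = 5236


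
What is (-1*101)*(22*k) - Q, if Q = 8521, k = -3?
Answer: -1855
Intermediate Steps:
(-1*101)*(22*k) - Q = (-1*101)*(22*(-3)) - 1*8521 = -101*(-66) - 8521 = 6666 - 8521 = -1855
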